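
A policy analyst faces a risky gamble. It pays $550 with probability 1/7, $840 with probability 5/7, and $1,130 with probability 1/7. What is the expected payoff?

EV = 1/7 × 550 + 5/7 × 840 + 1/7 × 1130 = 78.5714 + 600 + 161.4286 = 840

$840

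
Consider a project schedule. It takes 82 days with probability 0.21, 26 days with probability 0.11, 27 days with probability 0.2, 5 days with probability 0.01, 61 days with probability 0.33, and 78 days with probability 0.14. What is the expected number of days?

56.58 days

EV = 0.21 × 82 + 0.11 × 26 + 0.2 × 27 + 0.01 × 5 + 0.33 × 61 + 0.14 × 78 = 17.22 + 2.86 + 5.4 + 0.05 + 20.13 + 10.92 = 56.58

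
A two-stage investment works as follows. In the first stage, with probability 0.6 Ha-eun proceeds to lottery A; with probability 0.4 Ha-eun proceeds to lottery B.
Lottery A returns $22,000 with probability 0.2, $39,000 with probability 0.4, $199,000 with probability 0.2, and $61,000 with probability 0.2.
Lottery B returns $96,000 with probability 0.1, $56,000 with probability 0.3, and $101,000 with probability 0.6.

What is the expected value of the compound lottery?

$78,000

EV(A) = 0.2 × 22000 + 0.4 × 39000 + 0.2 × 199000 + 0.2 × 61000 = 4400 + 15600 + 39800 + 12200 = 72000
EV(B) = 0.1 × 96000 + 0.3 × 56000 + 0.6 × 101000 = 9600 + 16800 + 60600 = 87000
Overall = 0.6 × 72000 + 0.4 × 87000 = 43200 + 34800 = 78000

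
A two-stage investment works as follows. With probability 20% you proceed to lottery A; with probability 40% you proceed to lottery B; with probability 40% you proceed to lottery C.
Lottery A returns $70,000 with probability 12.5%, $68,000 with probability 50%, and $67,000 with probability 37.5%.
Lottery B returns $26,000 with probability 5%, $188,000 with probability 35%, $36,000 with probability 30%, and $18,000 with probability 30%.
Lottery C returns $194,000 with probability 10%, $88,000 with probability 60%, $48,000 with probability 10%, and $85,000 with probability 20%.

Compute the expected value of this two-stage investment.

EV(A) = 0.125 × 70000 + 0.5 × 68000 + 0.375 × 67000 = 8750 + 34000 + 25125 = 67875
EV(B) = 0.05 × 26000 + 0.35 × 188000 + 0.3 × 36000 + 0.3 × 18000 = 1300 + 65800 + 10800 + 5400 = 83300
EV(C) = 0.1 × 194000 + 0.6 × 88000 + 0.1 × 48000 + 0.2 × 85000 = 19400 + 52800 + 4800 + 17000 = 94000
Overall = 0.2 × 67875 + 0.4 × 83300 + 0.4 × 94000 = 13575 + 33320 + 37600 = 84495

$84,495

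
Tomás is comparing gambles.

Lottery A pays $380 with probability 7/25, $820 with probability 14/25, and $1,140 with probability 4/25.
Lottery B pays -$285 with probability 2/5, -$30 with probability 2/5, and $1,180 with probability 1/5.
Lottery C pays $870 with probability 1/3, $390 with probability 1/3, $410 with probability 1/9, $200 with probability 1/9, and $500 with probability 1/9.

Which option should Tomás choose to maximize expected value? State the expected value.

Lottery A ($748)

Lottery A = 7/25 × 380 + 14/25 × 820 + 4/25 × 1140 = 106.4 + 459.2 + 182.4 = 748
Lottery B = 2/5 × (-285) + 2/5 × (-30) + 1/5 × 1180 = -114 − 12 + 236 = 110
Lottery C = 1/3 × 870 + 1/3 × 390 + 1/9 × 410 + 1/9 × 200 + 1/9 × 500 = 290 + 130 + 45.5556 + 22.2222 + 55.5556 = 543.3333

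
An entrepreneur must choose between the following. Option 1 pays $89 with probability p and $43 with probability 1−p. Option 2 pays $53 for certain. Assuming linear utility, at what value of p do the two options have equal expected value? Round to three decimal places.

p = 0.217

p·89 + (1−p)·43 = 53
46p + 43 = 53
p = (53 − 43) / 46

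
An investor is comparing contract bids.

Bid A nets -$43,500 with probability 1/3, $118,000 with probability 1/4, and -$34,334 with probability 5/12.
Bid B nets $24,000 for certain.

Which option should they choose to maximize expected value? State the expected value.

Bid A = 1/3 × (-43500) + 1/4 × 118000 + 5/12 × (-34334) = -14500 + 29500 − 14305.8333 = 694.1667
Bid B: 24000 (certain)

Bid B ($24,000)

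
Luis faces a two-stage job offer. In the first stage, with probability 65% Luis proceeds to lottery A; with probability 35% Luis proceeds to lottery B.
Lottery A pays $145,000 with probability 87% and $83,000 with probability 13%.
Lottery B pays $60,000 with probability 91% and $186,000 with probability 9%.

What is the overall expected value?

EV(A) = 0.87 × 145000 + 0.13 × 83000 = 126150 + 10790 = 136940
EV(B) = 0.91 × 60000 + 0.09 × 186000 = 54600 + 16740 = 71340
Overall = 0.65 × 136940 + 0.35 × 71340 = 89011 + 24969 = 113980

$113,980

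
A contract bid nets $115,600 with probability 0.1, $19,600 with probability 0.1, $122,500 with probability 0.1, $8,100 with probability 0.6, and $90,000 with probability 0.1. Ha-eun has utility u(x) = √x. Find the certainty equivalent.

$27,889

E[u] = 0.1·√115600 + 0.1·√19600 + 0.1·√122500 + 0.6·√8100 + 0.1·√90000 = 0.1·340 + 0.1·140 + 0.1·350 + 0.6·90 + 0.1·300 = 167
CE = (167)² = 27889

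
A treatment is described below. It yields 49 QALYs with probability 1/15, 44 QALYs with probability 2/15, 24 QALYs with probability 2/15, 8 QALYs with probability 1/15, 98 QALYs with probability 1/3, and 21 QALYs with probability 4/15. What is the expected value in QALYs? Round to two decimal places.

EV = 1/15 × 49 + 2/15 × 44 + 2/15 × 24 + 1/15 × 8 + 1/3 × 98 + 4/15 × 21 = 3.2667 + 5.8667 + 3.2 + 0.5333 + 32.6667 + 5.6 = 51.1333

51.13 QALYs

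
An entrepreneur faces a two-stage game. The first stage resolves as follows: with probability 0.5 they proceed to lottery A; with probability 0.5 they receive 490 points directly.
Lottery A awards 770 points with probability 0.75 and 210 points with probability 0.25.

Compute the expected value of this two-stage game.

560 points

EV(A) = 0.75 × 770 + 0.25 × 210 = 577.5 + 52.5 = 630
Branch B: 490 (certain)
Overall = 0.5 × 630 + 0.5 × 490 = 315 + 245 = 560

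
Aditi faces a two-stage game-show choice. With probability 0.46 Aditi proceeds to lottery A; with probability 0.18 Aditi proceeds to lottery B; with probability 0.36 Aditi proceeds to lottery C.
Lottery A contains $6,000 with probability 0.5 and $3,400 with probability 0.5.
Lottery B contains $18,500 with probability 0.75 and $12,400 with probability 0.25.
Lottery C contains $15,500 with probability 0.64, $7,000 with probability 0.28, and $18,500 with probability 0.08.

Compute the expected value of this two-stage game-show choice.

$10,027.10

EV(A) = 0.5 × 6000 + 0.5 × 3400 = 3000 + 1700 = 4700
EV(B) = 0.75 × 18500 + 0.25 × 12400 = 13875 + 3100 = 16975
EV(C) = 0.64 × 15500 + 0.28 × 7000 + 0.08 × 18500 = 9920 + 1960 + 1480 = 13360
Overall = 0.46 × 4700 + 0.18 × 16975 + 0.36 × 13360 = 2162 + 3055.5 + 4809.6 = 10027.1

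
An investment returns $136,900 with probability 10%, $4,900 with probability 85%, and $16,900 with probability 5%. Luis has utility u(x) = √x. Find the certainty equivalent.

$10,609

E[u] = 0.1·√136900 + 0.85·√4900 + 0.05·√16900 = 0.1·370 + 0.85·70 + 0.05·130 = 103
CE = (103)² = 10609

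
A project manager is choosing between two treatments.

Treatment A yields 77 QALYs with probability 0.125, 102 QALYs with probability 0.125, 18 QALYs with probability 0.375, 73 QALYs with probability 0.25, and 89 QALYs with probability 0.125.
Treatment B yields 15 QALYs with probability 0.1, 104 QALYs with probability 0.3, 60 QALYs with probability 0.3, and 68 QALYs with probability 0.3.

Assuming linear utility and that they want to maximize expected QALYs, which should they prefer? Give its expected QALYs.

Treatment A = 0.125 × 77 + 0.125 × 102 + 0.375 × 18 + 0.25 × 73 + 0.125 × 89 = 9.625 + 12.75 + 6.75 + 18.25 + 11.125 = 58.5
Treatment B = 0.1 × 15 + 0.3 × 104 + 0.3 × 60 + 0.3 × 68 = 1.5 + 31.2 + 18 + 20.4 = 71.1

Treatment B (71.1 QALYs)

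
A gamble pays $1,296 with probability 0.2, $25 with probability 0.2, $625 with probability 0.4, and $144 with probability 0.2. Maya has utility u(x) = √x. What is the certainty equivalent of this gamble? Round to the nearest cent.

$424.36

E[u] = 0.2·√1296 + 0.2·√25 + 0.4·√625 + 0.2·√144 = 0.2·36 + 0.2·5 + 0.4·25 + 0.2·12 = 20.6
CE = (20.6)² = 424.36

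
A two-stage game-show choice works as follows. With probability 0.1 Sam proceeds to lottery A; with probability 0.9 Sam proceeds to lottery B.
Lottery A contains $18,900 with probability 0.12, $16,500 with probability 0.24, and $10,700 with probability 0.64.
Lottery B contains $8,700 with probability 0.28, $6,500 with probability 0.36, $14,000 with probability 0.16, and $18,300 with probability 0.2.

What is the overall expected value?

EV(A) = 0.12 × 18900 + 0.24 × 16500 + 0.64 × 10700 = 2268 + 3960 + 6848 = 13076
EV(B) = 0.28 × 8700 + 0.36 × 6500 + 0.16 × 14000 + 0.2 × 18300 = 2436 + 2340 + 2240 + 3660 = 10676
Overall = 0.1 × 13076 + 0.9 × 10676 = 1307.6 + 9608.4 = 10916

$10,916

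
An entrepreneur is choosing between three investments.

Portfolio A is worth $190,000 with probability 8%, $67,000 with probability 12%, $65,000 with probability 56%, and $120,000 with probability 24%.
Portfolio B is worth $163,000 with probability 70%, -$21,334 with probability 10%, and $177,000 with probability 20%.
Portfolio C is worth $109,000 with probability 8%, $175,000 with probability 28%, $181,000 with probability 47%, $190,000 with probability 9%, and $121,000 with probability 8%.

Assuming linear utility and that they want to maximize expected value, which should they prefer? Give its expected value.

Portfolio C ($169,570)

Portfolio A = 0.08 × 190000 + 0.12 × 67000 + 0.56 × 65000 + 0.24 × 120000 = 15200 + 8040 + 36400 + 28800 = 88440
Portfolio B = 0.7 × 163000 + 0.1 × (-21334) + 0.2 × 177000 = 114100 − 2133.4 + 35400 = 147366.6
Portfolio C = 0.08 × 109000 + 0.28 × 175000 + 0.47 × 181000 + 0.09 × 190000 + 0.08 × 121000 = 8720 + 49000 + 85070 + 17100 + 9680 = 169570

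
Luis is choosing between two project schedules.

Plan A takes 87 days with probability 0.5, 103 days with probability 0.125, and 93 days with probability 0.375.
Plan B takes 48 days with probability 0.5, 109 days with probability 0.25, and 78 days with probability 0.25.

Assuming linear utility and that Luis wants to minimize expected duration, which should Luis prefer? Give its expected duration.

Plan B (70.75 days)

Plan A = 0.5 × 87 + 0.125 × 103 + 0.375 × 93 = 43.5 + 12.875 + 34.875 = 91.25
Plan B = 0.5 × 48 + 0.25 × 109 + 0.25 × 78 = 24 + 27.25 + 19.5 = 70.75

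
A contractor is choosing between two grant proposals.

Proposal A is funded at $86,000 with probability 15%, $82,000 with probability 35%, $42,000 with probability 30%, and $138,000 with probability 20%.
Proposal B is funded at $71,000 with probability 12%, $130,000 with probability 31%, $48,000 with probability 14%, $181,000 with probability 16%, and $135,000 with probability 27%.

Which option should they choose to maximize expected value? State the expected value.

Proposal A = 0.15 × 86000 + 0.35 × 82000 + 0.3 × 42000 + 0.2 × 138000 = 12900 + 28700 + 12600 + 27600 = 81800
Proposal B = 0.12 × 71000 + 0.31 × 130000 + 0.14 × 48000 + 0.16 × 181000 + 0.27 × 135000 = 8520 + 40300 + 6720 + 28960 + 36450 = 120950

Proposal B ($120,950)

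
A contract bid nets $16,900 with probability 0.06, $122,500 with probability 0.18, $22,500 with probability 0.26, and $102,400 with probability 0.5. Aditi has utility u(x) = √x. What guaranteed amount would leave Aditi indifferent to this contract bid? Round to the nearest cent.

$72,792.04

E[u] = 0.06·√16900 + 0.18·√122500 + 0.26·√22500 + 0.5·√102400 = 0.06·130 + 0.18·350 + 0.26·150 + 0.5·320 = 269.8
CE = (269.8)² = 72792.04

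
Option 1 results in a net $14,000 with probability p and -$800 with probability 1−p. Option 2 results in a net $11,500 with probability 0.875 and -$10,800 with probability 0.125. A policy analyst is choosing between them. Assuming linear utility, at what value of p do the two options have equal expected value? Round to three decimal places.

p = 0.643

EV(Option 2) = 0.875 × 11500 + 0.125 × (-10800) = 10062.5 − 1350 = 8712.5
p·14000 + (1−p)·(-800) = 8712.5
14800p − 800 = 8712.5
p = (8712.5 + 800) / 14800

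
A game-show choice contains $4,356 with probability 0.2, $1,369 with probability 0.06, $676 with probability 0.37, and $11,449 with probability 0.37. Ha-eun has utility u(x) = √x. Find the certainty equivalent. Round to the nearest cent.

$4,177.04

E[u] = 0.2·√4356 + 0.06·√1369 + 0.37·√676 + 0.37·√11449 = 0.2·66 + 0.06·37 + 0.37·26 + 0.37·107 = 64.63
CE = (64.63)² = 4177.0369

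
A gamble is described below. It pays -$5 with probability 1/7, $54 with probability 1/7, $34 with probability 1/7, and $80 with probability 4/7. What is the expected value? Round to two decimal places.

$57.57

EV = 1/7 × (-5) + 1/7 × 54 + 1/7 × 34 + 4/7 × 80 = -0.7143 + 7.7143 + 4.8571 + 45.7143 = 57.5714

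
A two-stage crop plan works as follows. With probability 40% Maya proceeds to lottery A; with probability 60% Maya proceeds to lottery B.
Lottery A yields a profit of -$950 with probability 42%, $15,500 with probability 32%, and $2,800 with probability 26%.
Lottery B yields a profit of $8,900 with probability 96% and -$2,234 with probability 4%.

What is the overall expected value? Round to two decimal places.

$7,188.38

EV(A) = 0.42 × (-950) + 0.32 × 15500 + 0.26 × 2800 = -399 + 4960 + 728 = 5289
EV(B) = 0.96 × 8900 + 0.04 × (-2234) = 8544 − 89.36 = 8454.64
Overall = 0.4 × 5289 + 0.6 × 8454.64 = 2115.6 + 5072.784 = 7188.384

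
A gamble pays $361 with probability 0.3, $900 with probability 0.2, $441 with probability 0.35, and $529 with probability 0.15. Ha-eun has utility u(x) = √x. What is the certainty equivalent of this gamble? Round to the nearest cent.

E[u] = 0.3·√361 + 0.2·√900 + 0.35·√441 + 0.15·√529 = 0.3·19 + 0.2·30 + 0.35·21 + 0.15·23 = 22.5
CE = (22.5)² = 506.25

$506.25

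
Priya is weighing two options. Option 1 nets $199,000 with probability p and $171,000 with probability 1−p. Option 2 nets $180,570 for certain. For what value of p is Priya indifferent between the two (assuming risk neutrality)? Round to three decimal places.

p = 0.342

p·199000 + (1−p)·171000 = 180570
28000p + 171000 = 180570
p = (180570 − 171000) / 28000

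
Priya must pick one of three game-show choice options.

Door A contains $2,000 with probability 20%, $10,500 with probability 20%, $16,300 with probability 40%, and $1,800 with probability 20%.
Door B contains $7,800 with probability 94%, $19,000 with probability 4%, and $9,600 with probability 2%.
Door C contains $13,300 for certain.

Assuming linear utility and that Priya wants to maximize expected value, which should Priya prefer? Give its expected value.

Door A = 0.2 × 2000 + 0.2 × 10500 + 0.4 × 16300 + 0.2 × 1800 = 400 + 2100 + 6520 + 360 = 9380
Door B = 0.94 × 7800 + 0.04 × 19000 + 0.02 × 9600 = 7332 + 760 + 192 = 8284
Door C: 13300 (certain)

Door C ($13,300)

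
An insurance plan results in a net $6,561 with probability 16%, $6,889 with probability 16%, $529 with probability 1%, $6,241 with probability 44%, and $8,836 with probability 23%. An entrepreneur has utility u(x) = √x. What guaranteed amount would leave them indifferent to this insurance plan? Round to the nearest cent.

E[u] = 0.16·√6561 + 0.16·√6889 + 0.01·√529 + 0.44·√6241 + 0.23·√8836 = 0.16·81 + 0.16·83 + 0.01·23 + 0.44·79 + 0.23·94 = 82.85
CE = (82.85)² = 6864.1225

$6,864.12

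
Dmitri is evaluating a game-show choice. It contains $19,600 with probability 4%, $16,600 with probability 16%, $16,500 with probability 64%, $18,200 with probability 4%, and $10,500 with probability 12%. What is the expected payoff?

EV = 0.04 × 19600 + 0.16 × 16600 + 0.64 × 16500 + 0.04 × 18200 + 0.12 × 10500 = 784 + 2656 + 10560 + 728 + 1260 = 15988

$15,988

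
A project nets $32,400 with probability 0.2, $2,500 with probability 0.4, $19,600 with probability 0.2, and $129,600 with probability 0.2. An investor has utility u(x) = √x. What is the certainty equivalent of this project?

$24,336

E[u] = 0.2·√32400 + 0.4·√2500 + 0.2·√19600 + 0.2·√129600 = 0.2·180 + 0.4·50 + 0.2·140 + 0.2·360 = 156
CE = (156)² = 24336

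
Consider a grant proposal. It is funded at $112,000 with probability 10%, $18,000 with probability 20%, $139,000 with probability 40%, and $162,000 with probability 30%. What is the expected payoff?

$119,000

EV = 0.1 × 112000 + 0.2 × 18000 + 0.4 × 139000 + 0.3 × 162000 = 11200 + 3600 + 55600 + 48600 = 119000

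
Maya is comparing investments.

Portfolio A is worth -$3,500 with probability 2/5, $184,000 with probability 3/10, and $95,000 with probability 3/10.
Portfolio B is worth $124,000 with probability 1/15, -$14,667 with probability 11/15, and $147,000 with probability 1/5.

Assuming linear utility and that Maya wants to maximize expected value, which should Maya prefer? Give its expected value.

Portfolio A ($82,300)

Portfolio A = 2/5 × (-3500) + 3/10 × 184000 + 3/10 × 95000 = -1400 + 55200 + 28500 = 82300
Portfolio B = 1/15 × 124000 + 11/15 × (-14667) + 1/5 × 147000 = 8266.6667 − 10755.8 + 29400 = 26910.8667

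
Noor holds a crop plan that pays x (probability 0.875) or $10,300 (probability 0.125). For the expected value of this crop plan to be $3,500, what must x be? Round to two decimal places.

x = $2,528.57

0.875·x + 0.125·10300 = 3500
0.875·x = 3500 − 1287.5 = 2212.5
x = 2212.5 / 0.875 = 2528.5714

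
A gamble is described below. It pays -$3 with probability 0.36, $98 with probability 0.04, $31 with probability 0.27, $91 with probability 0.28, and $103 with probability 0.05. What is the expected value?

$41.84

EV = 0.36 × (-3) + 0.04 × 98 + 0.27 × 31 + 0.28 × 91 + 0.05 × 103 = -1.08 + 3.92 + 8.37 + 25.48 + 5.15 = 41.84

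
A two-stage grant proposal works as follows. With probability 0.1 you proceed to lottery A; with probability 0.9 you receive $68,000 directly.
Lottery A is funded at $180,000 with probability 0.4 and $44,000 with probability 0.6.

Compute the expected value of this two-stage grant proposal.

EV(A) = 0.4 × 180000 + 0.6 × 44000 = 72000 + 26400 = 98400
Branch B: 68000 (certain)
Overall = 0.1 × 98400 + 0.9 × 68000 = 9840 + 61200 = 71040

$71,040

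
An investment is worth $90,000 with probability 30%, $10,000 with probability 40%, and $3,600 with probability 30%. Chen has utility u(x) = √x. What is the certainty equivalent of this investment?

$21,904

E[u] = 0.3·√90000 + 0.4·√10000 + 0.3·√3600 = 0.3·300 + 0.4·100 + 0.3·60 = 148
CE = (148)² = 21904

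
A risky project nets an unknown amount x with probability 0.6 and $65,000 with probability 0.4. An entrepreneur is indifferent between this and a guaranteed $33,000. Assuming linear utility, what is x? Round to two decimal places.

0.6·x + 0.4·65000 = 33000
0.6·x = 33000 − 26000 = 7000
x = 7000 / 0.6 = 11666.6667

x = $11,666.67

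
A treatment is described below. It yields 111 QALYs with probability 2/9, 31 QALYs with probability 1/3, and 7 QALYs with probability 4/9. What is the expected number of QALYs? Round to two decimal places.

EV = 2/9 × 111 + 1/3 × 31 + 4/9 × 7 = 24.6667 + 10.3333 + 3.1111 = 38.1111

38.11 QALYs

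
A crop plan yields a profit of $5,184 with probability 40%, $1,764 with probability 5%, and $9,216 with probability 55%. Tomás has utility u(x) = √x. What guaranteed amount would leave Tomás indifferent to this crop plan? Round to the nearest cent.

E[u] = 0.4·√5184 + 0.05·√1764 + 0.55·√9216 = 0.4·72 + 0.05·42 + 0.55·96 = 83.7
CE = (83.7)² = 7005.69

$7,005.69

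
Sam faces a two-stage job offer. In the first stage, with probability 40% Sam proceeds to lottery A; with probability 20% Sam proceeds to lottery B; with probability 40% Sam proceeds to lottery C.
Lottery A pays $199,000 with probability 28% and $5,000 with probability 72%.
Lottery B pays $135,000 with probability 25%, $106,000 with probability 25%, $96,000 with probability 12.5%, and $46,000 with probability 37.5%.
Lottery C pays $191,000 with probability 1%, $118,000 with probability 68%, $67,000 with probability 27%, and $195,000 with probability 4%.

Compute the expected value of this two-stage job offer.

EV(A) = 0.28 × 199000 + 0.72 × 5000 = 55720 + 3600 = 59320
EV(B) = 0.25 × 135000 + 0.25 × 106000 + 0.125 × 96000 + 0.375 × 46000 = 33750 + 26500 + 12000 + 17250 = 89500
EV(C) = 0.01 × 191000 + 0.68 × 118000 + 0.27 × 67000 + 0.04 × 195000 = 1910 + 80240 + 18090 + 7800 = 108040
Overall = 0.4 × 59320 + 0.2 × 89500 + 0.4 × 108040 = 23728 + 17900 + 43216 = 84844

$84,844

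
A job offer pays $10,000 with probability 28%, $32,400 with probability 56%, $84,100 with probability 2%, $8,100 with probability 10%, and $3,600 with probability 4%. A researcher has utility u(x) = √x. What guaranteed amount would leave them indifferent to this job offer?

$21,316

E[u] = 0.28·√10000 + 0.56·√32400 + 0.02·√84100 + 0.1·√8100 + 0.04·√3600 = 0.28·100 + 0.56·180 + 0.02·290 + 0.1·90 + 0.04·60 = 146
CE = (146)² = 21316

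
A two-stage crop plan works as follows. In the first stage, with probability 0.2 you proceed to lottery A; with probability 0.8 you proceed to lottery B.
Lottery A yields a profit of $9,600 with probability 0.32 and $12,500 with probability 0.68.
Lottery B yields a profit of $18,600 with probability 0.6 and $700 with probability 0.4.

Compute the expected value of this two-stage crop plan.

EV(A) = 0.32 × 9600 + 0.68 × 12500 = 3072 + 8500 = 11572
EV(B) = 0.6 × 18600 + 0.4 × 700 = 11160 + 280 = 11440
Overall = 0.2 × 11572 + 0.8 × 11440 = 2314.4 + 9152 = 11466.4

$11,466.40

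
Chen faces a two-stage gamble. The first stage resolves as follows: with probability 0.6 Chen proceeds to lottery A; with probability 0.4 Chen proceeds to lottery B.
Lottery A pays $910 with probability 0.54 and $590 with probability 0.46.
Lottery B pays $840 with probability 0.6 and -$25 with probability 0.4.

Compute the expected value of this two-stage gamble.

$655.28

EV(A) = 0.54 × 910 + 0.46 × 590 = 491.4 + 271.4 = 762.8
EV(B) = 0.6 × 840 + 0.4 × (-25) = 504 − 10 = 494
Overall = 0.6 × 762.8 + 0.4 × 494 = 457.68 + 197.6 = 655.28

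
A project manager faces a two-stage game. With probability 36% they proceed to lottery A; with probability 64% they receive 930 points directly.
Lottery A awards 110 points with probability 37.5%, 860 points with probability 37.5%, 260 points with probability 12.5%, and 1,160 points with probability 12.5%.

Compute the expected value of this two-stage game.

EV(A) = 0.375 × 110 + 0.375 × 860 + 0.125 × 260 + 0.125 × 1160 = 41.25 + 322.5 + 32.5 + 145 = 541.25
Branch B: 930 (certain)
Overall = 0.36 × 541.25 + 0.64 × 930 = 194.85 + 595.2 = 790.05

790.05 points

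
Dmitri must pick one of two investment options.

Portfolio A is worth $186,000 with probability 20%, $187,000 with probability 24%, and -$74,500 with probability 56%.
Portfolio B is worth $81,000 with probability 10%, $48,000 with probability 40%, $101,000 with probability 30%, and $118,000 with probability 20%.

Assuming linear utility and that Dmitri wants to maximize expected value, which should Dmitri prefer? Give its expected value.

Portfolio A = 0.2 × 186000 + 0.24 × 187000 + 0.56 × (-74500) = 37200 + 44880 − 41720 = 40360
Portfolio B = 0.1 × 81000 + 0.4 × 48000 + 0.3 × 101000 + 0.2 × 118000 = 8100 + 19200 + 30300 + 23600 = 81200

Portfolio B ($81,200)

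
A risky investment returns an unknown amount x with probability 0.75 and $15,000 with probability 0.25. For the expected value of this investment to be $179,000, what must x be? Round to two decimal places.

0.75·x + 0.25·15000 = 179000
0.75·x = 179000 − 3750 = 175250
x = 175250 / 0.75 = 233666.6667

x = $233,666.67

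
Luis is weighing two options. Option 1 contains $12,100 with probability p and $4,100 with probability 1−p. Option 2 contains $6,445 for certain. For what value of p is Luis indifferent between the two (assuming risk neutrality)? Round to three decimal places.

p·12100 + (1−p)·4100 = 6445
8000p + 4100 = 6445
p = (6445 − 4100) / 8000

p = 0.293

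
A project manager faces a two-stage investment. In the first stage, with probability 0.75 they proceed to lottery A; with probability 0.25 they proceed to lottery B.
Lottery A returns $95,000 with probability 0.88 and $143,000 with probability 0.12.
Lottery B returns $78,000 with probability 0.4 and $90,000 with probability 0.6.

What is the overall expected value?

$96,870

EV(A) = 0.88 × 95000 + 0.12 × 143000 = 83600 + 17160 = 100760
EV(B) = 0.4 × 78000 + 0.6 × 90000 = 31200 + 54000 = 85200
Overall = 0.75 × 100760 + 0.25 × 85200 = 75570 + 21300 = 96870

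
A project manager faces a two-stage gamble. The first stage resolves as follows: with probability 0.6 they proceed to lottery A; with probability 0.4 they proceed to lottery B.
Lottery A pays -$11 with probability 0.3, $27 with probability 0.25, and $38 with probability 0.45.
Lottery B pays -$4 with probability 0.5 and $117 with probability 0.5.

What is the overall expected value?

$34.93

EV(A) = 0.3 × (-11) + 0.25 × 27 + 0.45 × 38 = -3.3 + 6.75 + 17.1 = 20.55
EV(B) = 0.5 × (-4) + 0.5 × 117 = -2 + 58.5 = 56.5
Overall = 0.6 × 20.55 + 0.4 × 56.5 = 12.33 + 22.6 = 34.93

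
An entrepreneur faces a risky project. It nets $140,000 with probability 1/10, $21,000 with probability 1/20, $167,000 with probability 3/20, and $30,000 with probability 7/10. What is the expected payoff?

$61,100

EV = 1/10 × 140000 + 1/20 × 21000 + 3/20 × 167000 + 7/10 × 30000 = 14000 + 1050 + 25050 + 21000 = 61100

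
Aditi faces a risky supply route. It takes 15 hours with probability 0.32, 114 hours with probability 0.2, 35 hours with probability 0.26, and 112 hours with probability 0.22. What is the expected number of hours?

61.34 hours

EV = 0.32 × 15 + 0.2 × 114 + 0.26 × 35 + 0.22 × 112 = 4.8 + 22.8 + 9.1 + 24.64 = 61.34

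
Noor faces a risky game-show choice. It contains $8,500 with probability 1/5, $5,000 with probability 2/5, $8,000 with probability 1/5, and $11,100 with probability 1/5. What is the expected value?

EV = 1/5 × 8500 + 2/5 × 5000 + 1/5 × 8000 + 1/5 × 11100 = 1700 + 2000 + 1600 + 2220 = 7520

$7,520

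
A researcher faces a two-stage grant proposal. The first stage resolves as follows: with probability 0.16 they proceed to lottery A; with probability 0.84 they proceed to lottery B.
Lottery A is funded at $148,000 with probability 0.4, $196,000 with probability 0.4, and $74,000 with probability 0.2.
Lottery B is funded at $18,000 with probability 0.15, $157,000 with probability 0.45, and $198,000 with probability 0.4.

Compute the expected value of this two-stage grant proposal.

$152,526

EV(A) = 0.4 × 148000 + 0.4 × 196000 + 0.2 × 74000 = 59200 + 78400 + 14800 = 152400
EV(B) = 0.15 × 18000 + 0.45 × 157000 + 0.4 × 198000 = 2700 + 70650 + 79200 = 152550
Overall = 0.16 × 152400 + 0.84 × 152550 = 24384 + 128142 = 152526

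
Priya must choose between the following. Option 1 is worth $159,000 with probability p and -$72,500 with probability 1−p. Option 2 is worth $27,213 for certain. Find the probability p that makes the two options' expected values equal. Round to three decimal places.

p = 0.431

p·159000 + (1−p)·(-72500) = 27213
231500p − 72500 = 27213
p = (27213 + 72500) / 231500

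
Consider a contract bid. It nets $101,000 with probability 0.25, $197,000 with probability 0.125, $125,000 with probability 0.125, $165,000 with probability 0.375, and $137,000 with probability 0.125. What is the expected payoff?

$144,500

EV = 0.25 × 101000 + 0.125 × 197000 + 0.125 × 125000 + 0.375 × 165000 + 0.125 × 137000 = 25250 + 24625 + 15625 + 61875 + 17125 = 144500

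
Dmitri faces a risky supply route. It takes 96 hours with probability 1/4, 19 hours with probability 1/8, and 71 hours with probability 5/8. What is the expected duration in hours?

EV = 1/4 × 96 + 1/8 × 19 + 5/8 × 71 = 24 + 2.375 + 44.375 = 70.75

70.75 hours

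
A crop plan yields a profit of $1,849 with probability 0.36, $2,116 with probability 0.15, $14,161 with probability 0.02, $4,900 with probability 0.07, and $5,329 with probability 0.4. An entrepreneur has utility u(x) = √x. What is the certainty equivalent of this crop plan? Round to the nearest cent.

$3,464.50

E[u] = 0.36·√1849 + 0.15·√2116 + 0.02·√14161 + 0.07·√4900 + 0.4·√5329 = 0.36·43 + 0.15·46 + 0.02·119 + 0.07·70 + 0.4·73 = 58.86
CE = (58.86)² = 3464.4996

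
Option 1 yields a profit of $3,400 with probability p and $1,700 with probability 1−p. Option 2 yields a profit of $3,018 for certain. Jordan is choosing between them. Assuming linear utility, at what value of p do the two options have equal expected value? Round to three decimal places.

p·3400 + (1−p)·1700 = 3018
1700p + 1700 = 3018
p = (3018 − 1700) / 1700

p = 0.775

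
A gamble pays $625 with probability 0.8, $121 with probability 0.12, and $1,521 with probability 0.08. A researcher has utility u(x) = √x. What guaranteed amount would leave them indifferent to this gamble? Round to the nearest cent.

$597.31

E[u] = 0.8·√625 + 0.12·√121 + 0.08·√1521 = 0.8·25 + 0.12·11 + 0.08·39 = 24.44
CE = (24.44)² = 597.3136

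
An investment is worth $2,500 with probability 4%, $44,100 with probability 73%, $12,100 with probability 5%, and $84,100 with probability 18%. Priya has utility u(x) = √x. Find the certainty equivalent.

E[u] = 0.04·√2500 + 0.73·√44100 + 0.05·√12100 + 0.18·√84100 = 0.04·50 + 0.73·210 + 0.05·110 + 0.18·290 = 213
CE = (213)² = 45369

$45,369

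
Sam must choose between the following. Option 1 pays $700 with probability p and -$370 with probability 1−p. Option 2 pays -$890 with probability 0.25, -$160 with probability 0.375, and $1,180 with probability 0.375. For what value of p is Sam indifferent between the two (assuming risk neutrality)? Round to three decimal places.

EV(Option 2) = 0.25 × (-890) + 0.375 × (-160) + 0.375 × 1180 = -222.5 − 60 + 442.5 = 160
p·700 + (1−p)·(-370) = 160
1070p − 370 = 160
p = (160 + 370) / 1070

p = 0.495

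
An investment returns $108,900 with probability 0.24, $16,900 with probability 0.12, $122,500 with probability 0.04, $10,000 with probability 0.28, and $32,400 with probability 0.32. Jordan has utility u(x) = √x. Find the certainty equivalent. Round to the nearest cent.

E[u] = 0.24·√108900 + 0.12·√16900 + 0.04·√122500 + 0.28·√10000 + 0.32·√32400 = 0.24·330 + 0.12·130 + 0.04·350 + 0.28·100 + 0.32·180 = 194.4
CE = (194.4)² = 37791.36

$37,791.36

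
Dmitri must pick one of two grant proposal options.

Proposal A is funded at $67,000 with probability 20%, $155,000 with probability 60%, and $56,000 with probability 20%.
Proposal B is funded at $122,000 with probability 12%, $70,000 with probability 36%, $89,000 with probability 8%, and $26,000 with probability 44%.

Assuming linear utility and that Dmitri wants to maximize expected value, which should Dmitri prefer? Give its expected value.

Proposal A ($117,600)

Proposal A = 0.2 × 67000 + 0.6 × 155000 + 0.2 × 56000 = 13400 + 93000 + 11200 = 117600
Proposal B = 0.12 × 122000 + 0.36 × 70000 + 0.08 × 89000 + 0.44 × 26000 = 14640 + 25200 + 7120 + 11440 = 58400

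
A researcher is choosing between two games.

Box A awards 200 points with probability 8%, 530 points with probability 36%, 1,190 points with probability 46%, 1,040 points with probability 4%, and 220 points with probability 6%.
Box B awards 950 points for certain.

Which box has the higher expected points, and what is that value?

Box B (950 points)

Box A = 0.08 × 200 + 0.36 × 530 + 0.46 × 1190 + 0.04 × 1040 + 0.06 × 220 = 16 + 190.8 + 547.4 + 41.6 + 13.2 = 809
Box B: 950 (certain)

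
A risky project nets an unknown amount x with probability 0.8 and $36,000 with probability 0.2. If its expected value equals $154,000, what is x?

x = $183,500

0.8·x + 0.2·36000 = 154000
0.8·x = 154000 − 7200 = 146800
x = 146800 / 0.8 = 183500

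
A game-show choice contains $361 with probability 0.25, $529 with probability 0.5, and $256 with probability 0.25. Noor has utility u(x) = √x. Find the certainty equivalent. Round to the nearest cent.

$410.06

E[u] = 0.25·√361 + 0.5·√529 + 0.25·√256 = 0.25·19 + 0.5·23 + 0.25·16 = 20.25
CE = (20.25)² = 410.0625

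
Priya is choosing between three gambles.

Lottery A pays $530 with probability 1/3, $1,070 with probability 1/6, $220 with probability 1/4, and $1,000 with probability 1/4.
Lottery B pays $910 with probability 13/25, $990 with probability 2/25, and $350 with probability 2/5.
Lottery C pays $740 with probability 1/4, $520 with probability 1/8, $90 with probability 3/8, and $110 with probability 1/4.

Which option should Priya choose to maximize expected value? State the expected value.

Lottery B ($692.40)

Lottery A = 1/3 × 530 + 1/6 × 1070 + 1/4 × 220 + 1/4 × 1000 = 176.6667 + 178.3333 + 55 + 250 = 660
Lottery B = 13/25 × 910 + 2/25 × 990 + 2/5 × 350 = 473.2 + 79.2 + 140 = 692.4
Lottery C = 1/4 × 740 + 1/8 × 520 + 3/8 × 90 + 1/4 × 110 = 185 + 65 + 33.75 + 27.5 = 311.25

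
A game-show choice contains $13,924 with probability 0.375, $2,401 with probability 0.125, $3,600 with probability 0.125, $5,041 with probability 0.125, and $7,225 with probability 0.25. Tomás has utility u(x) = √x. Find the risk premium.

E[u] = 0.375·√13924 + 0.125·√2401 + 0.125·√3600 + 0.125·√5041 + 0.25·√7225 = 0.375·118 + 0.125·49 + 0.125·60 + 0.125·71 + 0.25·85 = 88
CE = (88)² = 7744
Risk premium = EV − CE = 8408 − 7744 = 664

$664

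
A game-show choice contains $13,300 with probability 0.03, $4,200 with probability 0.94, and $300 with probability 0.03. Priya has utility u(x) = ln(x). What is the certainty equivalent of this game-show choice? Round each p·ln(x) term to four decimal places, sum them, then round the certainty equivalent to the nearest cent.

E[u] = 0.03·ln(13300) + 0.94·ln(4200) + 0.03·ln(300) = 0.2849 + 7.8423 + 0.1711 = 8.2983
CE = e^8.2983 ≈ 4017.04

$4,017.04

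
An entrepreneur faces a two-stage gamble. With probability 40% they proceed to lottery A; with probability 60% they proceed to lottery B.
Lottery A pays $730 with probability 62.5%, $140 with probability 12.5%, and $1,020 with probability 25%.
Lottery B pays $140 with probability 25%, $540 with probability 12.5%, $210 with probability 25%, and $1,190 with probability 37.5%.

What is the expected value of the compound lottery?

EV(A) = 0.625 × 730 + 0.125 × 140 + 0.25 × 1020 = 456.25 + 17.5 + 255 = 728.75
EV(B) = 0.25 × 140 + 0.125 × 540 + 0.25 × 210 + 0.375 × 1190 = 35 + 67.5 + 52.5 + 446.25 = 601.25
Overall = 0.4 × 728.75 + 0.6 × 601.25 = 291.5 + 360.75 = 652.25

$652.25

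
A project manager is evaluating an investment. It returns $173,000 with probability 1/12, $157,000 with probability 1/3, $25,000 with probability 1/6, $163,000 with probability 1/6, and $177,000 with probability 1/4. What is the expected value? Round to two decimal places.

$142,333.33

EV = 1/12 × 173000 + 1/3 × 157000 + 1/6 × 25000 + 1/6 × 163000 + 1/4 × 177000 = 14416.6667 + 52333.3333 + 4166.6667 + 27166.6667 + 44250 = 142333.3333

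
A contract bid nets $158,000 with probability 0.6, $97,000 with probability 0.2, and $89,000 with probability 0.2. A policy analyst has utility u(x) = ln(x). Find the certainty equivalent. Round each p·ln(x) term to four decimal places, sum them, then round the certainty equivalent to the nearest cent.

$127,771.65

E[u] = 0.6·ln(158000) + 0.2·ln(97000) + 0.2·ln(89000) = 7.1822 + 2.2965 + 2.2793 = 11.7580
CE = e^11.7580 ≈ 127771.65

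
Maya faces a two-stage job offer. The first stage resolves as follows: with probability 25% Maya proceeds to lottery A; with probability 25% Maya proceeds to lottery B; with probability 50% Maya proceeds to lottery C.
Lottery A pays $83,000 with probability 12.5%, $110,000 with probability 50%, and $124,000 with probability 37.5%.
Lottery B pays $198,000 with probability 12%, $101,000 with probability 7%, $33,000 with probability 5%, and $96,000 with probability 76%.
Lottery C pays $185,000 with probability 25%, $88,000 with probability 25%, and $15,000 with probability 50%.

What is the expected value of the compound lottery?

EV(A) = 0.125 × 83000 + 0.5 × 110000 + 0.375 × 124000 = 10375 + 55000 + 46500 = 111875
EV(B) = 0.12 × 198000 + 0.07 × 101000 + 0.05 × 33000 + 0.76 × 96000 = 23760 + 7070 + 1650 + 72960 = 105440
EV(C) = 0.25 × 185000 + 0.25 × 88000 + 0.5 × 15000 = 46250 + 22000 + 7500 = 75750
Overall = 0.25 × 111875 + 0.25 × 105440 + 0.5 × 75750 = 27968.75 + 26360 + 37875 = 92203.75

$92,203.75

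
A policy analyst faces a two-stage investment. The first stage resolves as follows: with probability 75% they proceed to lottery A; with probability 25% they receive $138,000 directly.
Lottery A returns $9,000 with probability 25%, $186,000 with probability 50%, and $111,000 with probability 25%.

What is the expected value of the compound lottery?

$126,750

EV(A) = 0.25 × 9000 + 0.5 × 186000 + 0.25 × 111000 = 2250 + 93000 + 27750 = 123000
Branch B: 138000 (certain)
Overall = 0.75 × 123000 + 0.25 × 138000 = 92250 + 34500 = 126750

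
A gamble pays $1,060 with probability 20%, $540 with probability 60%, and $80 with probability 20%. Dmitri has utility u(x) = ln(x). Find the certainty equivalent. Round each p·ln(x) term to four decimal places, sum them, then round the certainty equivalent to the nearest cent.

E[u] = 0.2·ln(1060) + 0.6·ln(540) + 0.2·ln(80) = 1.3932 + 3.7749 + 0.8764 = 6.0445
CE = e^6.0445 ≈ 421.79

$421.79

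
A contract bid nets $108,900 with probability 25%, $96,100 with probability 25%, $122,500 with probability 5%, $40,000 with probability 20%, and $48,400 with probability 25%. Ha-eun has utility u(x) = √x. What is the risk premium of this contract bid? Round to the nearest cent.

E[u] = 0.25·√108900 + 0.25·√96100 + 0.05·√122500 + 0.2·√40000 + 0.25·√48400 = 0.25·330 + 0.25·310 + 0.05·350 + 0.2·200 + 0.25·220 = 272.5
CE = (272.5)² = 74256.25
Risk premium = EV − CE = 77475 − 74256.25 = 3218.75

$3,218.75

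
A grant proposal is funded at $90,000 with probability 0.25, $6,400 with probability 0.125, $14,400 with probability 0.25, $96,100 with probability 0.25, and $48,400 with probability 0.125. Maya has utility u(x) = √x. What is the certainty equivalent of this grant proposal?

$48,400

E[u] = 0.25·√90000 + 0.125·√6400 + 0.25·√14400 + 0.25·√96100 + 0.125·√48400 = 0.25·300 + 0.125·80 + 0.25·120 + 0.25·310 + 0.125·220 = 220
CE = (220)² = 48400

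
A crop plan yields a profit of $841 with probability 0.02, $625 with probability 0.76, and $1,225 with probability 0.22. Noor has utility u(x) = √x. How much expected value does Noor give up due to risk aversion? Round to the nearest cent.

E[u] = 0.02·√841 + 0.76·√625 + 0.22·√1225 = 0.02·29 + 0.76·25 + 0.22·35 = 27.28
CE = (27.28)² = 744.1984
Risk premium = EV − CE = 761.32 − 744.1984 = 17.1216

$17.12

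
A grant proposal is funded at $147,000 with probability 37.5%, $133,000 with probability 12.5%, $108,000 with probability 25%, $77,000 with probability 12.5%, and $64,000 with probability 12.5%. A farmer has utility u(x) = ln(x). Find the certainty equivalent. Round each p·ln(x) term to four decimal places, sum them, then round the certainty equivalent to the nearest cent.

E[u] = 0.375·ln(147000) + 0.125·ln(133000) + 0.25·ln(108000) + 0.125·ln(77000) + 0.125·ln(64000) = 4.4618 + 1.4748 + 2.8975 + 1.4064 + 1.3833 = 11.6238
CE = e^11.6238 ≈ 111725.47

$111,725.47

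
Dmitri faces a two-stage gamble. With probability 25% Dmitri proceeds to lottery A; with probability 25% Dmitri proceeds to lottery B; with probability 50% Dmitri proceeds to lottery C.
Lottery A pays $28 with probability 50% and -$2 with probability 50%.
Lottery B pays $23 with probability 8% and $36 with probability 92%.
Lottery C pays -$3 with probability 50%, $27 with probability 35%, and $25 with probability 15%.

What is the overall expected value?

$17.84

EV(A) = 0.5 × 28 + 0.5 × (-2) = 14 − 1 = 13
EV(B) = 0.08 × 23 + 0.92 × 36 = 1.84 + 33.12 = 34.96
EV(C) = 0.5 × (-3) + 0.35 × 27 + 0.15 × 25 = -1.5 + 9.45 + 3.75 = 11.7
Overall = 0.25 × 13 + 0.25 × 34.96 + 0.5 × 11.7 = 3.25 + 8.74 + 5.85 = 17.84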